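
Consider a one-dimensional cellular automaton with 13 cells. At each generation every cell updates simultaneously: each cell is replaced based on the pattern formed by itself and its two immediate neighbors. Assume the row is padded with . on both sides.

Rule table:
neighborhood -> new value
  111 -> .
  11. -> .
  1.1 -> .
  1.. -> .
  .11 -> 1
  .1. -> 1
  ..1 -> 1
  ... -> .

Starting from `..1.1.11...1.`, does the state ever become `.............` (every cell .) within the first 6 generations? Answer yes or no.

no

.11.1.1...11.
11..1.1..11..
1..11.1.11...
1.11..1.1....
1.1..11.1....
1.1.11..1....
generation 6 is 1.1.11..1...., still not uniform .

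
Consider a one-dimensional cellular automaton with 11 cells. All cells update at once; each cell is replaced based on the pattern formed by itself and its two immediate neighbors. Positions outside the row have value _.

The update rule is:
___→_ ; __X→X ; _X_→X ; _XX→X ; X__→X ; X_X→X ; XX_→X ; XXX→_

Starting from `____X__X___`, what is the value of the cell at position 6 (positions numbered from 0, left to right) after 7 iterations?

___XXXXXX__
__XX____XX_
_XXXX__XXXX
XX__XXXX__X
XXXXX__XXXX
X___XXXX__X
XX_XX__XXXX
position 6 holds _

_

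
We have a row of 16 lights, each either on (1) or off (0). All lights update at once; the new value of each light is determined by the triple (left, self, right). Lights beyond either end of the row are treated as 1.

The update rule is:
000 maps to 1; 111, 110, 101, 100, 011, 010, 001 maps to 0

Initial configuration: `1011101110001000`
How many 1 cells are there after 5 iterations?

2

0000000000100010
0111111110001000
0000000000100010  (repeats iteration 1; period 2)
iteration 5: 0000000000100010
count of 1: 2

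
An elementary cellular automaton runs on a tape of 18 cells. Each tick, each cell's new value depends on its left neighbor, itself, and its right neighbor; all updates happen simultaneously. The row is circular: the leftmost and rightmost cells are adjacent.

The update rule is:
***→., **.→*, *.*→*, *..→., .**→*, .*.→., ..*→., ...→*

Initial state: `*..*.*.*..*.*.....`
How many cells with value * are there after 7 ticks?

tick 1: ....*.*....*..***.
tick 2: ***..*..**....*.*.
tick 3: *.*.....**.**..*.*
tick 4: **..***.*****...**
tick 5: .*..*.***...*.*.*.
tick 6: .....**.*.*..*.*..
tick 7: ****.***.*....*..*
count of *: 10

10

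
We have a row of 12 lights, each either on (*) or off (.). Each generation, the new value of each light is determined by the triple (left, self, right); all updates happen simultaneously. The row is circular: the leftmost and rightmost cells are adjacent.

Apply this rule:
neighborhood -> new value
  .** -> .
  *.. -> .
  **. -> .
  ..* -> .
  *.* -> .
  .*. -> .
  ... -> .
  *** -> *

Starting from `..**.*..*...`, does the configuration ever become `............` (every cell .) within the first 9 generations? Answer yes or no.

yes

............
all cells are . at generation 1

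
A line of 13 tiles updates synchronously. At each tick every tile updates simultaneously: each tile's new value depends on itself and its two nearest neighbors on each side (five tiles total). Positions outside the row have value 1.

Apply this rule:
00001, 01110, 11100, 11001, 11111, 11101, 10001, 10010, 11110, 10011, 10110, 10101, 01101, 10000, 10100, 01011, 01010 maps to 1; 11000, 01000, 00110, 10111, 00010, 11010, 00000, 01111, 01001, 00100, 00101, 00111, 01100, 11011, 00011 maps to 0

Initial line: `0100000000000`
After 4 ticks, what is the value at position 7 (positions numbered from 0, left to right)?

0101000000010
0111010001001
0011010100010
1101011101001
position 7 holds 1

1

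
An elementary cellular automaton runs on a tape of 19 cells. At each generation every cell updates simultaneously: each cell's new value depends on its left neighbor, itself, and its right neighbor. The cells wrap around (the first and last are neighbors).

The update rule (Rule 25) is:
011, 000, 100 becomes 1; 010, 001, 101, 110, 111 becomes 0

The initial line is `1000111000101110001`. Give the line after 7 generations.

generation 1: 0110100110001001101
generation 2: 0100010101100101000
generation 3: 0011000001010000111
generation 4: 1010111100001110100
generation 5: 0000100011101000010
generation 6: 1110011010000111001
generation 7: 0001010001110100101

0001010001110100101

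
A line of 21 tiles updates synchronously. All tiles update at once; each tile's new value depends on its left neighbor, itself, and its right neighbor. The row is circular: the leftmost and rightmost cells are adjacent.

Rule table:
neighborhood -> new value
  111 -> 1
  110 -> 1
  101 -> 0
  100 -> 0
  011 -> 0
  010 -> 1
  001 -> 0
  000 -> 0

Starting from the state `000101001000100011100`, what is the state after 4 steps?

000101001000100001100
000101001000100000100
000101001000100000100  (fixed point — unchanged through step 4)

000101001000100000100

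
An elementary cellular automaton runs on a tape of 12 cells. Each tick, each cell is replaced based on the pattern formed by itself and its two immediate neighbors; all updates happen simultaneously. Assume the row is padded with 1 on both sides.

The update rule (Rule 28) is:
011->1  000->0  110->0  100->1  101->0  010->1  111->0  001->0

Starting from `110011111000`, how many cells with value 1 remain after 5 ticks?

001010000100
101011000110
001010100100
101010110110
001010100100
count of 1: 4

4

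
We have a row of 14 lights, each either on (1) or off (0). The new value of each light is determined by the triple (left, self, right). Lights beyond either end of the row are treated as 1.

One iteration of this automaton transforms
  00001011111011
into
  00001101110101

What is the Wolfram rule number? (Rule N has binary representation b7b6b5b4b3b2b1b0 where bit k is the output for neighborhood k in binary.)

164

position 7: 111 → 1  (bit 7 = 1)
position 10: 110 → 0  (bit 6 = 0)
position 5: 101 → 1  (bit 5 = 1)
position 0: 100 → 0  (bit 4 = 0)
position 6: 011 → 0  (bit 3 = 0)
position 4: 010 → 1  (bit 2 = 1)
position 3: 001 → 0  (bit 1 = 0)
position 1: 000 → 0  (bit 0 = 0)
bits b7..b0 = 10100100 = 164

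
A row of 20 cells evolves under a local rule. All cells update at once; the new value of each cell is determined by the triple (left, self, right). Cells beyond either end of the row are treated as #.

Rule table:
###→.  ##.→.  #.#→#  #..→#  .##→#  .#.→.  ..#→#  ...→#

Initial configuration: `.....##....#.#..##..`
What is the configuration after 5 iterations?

########.###.##.###.

######.####.#.###.##
......##...#.##..##.
#######.###.##.###.#
.......##..##.##..##
########.###.##.###.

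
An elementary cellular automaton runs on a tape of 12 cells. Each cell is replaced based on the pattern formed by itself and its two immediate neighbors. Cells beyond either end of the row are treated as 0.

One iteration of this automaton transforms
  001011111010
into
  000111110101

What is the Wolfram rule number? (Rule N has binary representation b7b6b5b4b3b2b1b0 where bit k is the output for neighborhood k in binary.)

position 5: 111 → 1  (bit 7 = 1)
position 8: 110 → 0  (bit 6 = 0)
position 3: 101 → 1  (bit 5 = 1)
position 11: 100 → 1  (bit 4 = 1)
position 4: 011 → 1  (bit 3 = 1)
position 2: 010 → 0  (bit 2 = 0)
position 1: 001 → 0  (bit 1 = 0)
position 0: 000 → 0  (bit 0 = 0)
bits b7..b0 = 10111000 = 184

184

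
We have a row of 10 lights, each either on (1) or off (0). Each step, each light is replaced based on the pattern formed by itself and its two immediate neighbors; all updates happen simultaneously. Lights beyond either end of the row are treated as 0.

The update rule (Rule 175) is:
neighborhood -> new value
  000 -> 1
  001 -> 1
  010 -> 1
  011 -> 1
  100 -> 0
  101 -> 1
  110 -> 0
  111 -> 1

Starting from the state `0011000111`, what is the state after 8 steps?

step 1: 1110011110
step 2: 1100111100
step 3: 1001111001
step 4: 1011110011
step 5: 1111100110
step 6: 1111001100
step 7: 1110011001
step 8: 1100110011

1100110011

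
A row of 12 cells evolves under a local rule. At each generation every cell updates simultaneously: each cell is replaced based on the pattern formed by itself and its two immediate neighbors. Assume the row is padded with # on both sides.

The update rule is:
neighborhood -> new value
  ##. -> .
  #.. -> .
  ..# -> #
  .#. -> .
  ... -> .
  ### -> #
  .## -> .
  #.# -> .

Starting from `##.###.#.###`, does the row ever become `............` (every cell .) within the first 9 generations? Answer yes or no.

generation 1: #...#.....##
generation 2: ...#.....#.#
generation 3: ..#.....#...
generation 4: .#.....#...#
generation 5: ......#...#.
generation 6: .....#...#..
generation 7: ....#...#..#
generation 8: ...#...#..#.
generation 9: ..#...#..#..
generation 9 is ..#...#..#.., still not uniform .

no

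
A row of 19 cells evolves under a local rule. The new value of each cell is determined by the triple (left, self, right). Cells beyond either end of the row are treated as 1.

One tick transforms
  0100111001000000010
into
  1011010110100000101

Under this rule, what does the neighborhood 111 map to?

1

At position 5 the neighborhood is 111; the next row has 1 there.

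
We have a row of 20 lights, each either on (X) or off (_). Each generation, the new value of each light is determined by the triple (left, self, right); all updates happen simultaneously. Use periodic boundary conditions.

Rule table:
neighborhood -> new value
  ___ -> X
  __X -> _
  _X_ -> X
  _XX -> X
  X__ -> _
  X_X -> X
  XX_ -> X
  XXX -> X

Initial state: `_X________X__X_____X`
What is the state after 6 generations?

XX_XXXXXX_X__X_XXX_X
XXXXXXXXXXX__XXXXXXX
XXXXXXXXXXX__XXXXXXX  (fixed point — unchanged through generation 6)

XXXXXXXXXXX__XXXXXXX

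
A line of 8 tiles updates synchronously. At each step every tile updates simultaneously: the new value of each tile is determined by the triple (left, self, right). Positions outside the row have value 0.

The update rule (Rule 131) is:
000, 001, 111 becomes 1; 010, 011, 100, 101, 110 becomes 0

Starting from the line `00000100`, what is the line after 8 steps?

step 1: 11111001
step 2: 01110010
step 3: 10100100
step 4: 00001001
step 5: 11110010
step 6: 01100100
step 7: 10001001
step 8: 00110010

00110010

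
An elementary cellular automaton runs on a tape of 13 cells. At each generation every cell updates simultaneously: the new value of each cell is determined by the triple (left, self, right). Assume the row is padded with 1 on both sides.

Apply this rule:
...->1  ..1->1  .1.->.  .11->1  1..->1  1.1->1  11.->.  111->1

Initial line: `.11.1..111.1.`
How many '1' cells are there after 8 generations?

11.1.1111.1.1
1.1.1111.1.11
.1.1111.1.111
1.1111.1.1111
.1111.1.11111
1111.1.111111
111.1.1111111
11.1.11111111
count of 1: 11

11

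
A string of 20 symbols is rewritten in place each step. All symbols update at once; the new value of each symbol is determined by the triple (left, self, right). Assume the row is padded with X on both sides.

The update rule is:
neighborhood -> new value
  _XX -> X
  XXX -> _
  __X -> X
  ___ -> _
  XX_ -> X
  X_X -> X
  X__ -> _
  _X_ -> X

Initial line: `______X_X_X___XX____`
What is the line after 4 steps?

_____XXXXXX__XXX___X
____XX____X_XX_X__XX
___XXX___XXXXXXX_XX_
__XX_X__XX_____XXXXX

__XX_X__XX_____XXXXX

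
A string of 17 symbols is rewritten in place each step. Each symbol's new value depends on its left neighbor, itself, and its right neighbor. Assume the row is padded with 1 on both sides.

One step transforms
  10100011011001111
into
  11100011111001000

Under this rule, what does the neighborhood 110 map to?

At position 0 the neighborhood is 110; the next row has 1 there.

1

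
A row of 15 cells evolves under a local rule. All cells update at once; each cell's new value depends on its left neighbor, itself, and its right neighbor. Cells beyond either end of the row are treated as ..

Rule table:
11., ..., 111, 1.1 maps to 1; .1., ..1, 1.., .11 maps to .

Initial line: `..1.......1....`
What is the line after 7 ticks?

1...11111...111
..1..1111.1..11
1.....1111....1
..111..111.11..
1..11...111.1.1
....1.1..111.1.
111..1....111..

111..1....111..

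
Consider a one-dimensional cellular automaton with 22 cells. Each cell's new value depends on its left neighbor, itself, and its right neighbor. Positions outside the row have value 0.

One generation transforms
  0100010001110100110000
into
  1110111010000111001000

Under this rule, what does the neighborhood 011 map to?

At position 9 the neighborhood is 011; the next row has 0 there.

0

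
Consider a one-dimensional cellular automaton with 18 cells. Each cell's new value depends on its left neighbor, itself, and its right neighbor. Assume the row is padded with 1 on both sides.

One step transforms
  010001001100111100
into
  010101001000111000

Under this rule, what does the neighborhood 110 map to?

0

At position 9 the neighborhood is 110; the next row has 0 there.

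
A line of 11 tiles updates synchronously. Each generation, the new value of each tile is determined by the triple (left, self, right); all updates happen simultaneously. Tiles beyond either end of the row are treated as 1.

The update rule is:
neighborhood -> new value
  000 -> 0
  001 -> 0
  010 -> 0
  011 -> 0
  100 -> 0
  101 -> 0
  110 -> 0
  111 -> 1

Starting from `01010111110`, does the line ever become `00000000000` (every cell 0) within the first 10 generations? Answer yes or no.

yes

00000011100
00000001000
00000000000
all cells are 0 at generation 3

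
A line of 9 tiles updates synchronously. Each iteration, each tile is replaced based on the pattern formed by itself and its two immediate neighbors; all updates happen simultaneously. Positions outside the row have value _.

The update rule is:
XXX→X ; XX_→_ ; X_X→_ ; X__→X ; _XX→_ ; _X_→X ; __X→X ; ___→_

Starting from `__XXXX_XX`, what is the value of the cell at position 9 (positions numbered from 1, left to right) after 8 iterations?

_

_X_XX____
XX___X___
__X_XXX__
_XX__X_X_
X__XXX_XX
XXX_X____
_X__XX___
XXXX__X__
position 9 holds _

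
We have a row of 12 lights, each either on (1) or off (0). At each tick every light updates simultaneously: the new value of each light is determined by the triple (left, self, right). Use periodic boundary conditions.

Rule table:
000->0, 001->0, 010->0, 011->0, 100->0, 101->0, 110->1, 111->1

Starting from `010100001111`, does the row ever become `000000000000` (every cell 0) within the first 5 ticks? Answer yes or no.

tick 1: 000000000111
tick 2: 000000000011
tick 3: 000000000001
tick 4: 000000000000
all cells are 0 at tick 4

yes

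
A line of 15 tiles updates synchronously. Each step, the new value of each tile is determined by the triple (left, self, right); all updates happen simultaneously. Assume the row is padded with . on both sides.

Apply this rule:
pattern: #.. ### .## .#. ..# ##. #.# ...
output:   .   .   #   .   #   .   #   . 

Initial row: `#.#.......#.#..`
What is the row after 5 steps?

.....#.#.......

.#.......#.#...
#.......#.#....
.......#.#.....
......#.#......
.....#.#.......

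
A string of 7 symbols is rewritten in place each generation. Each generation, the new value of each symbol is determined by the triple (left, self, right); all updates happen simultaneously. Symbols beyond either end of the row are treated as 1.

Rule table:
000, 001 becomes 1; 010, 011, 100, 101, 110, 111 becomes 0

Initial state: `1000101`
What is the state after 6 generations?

0011000
0100011
0001100
0110001
0000110
0111000

0111000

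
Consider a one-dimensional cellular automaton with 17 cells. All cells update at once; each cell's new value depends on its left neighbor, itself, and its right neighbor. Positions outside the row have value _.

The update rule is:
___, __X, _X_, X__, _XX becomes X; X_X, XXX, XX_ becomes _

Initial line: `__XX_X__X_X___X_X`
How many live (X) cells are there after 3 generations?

XXX__XXXX_XXXXX_X
X__XXX____X_____X
XXXX__XXXXXXXXXXX
count of X: 15

15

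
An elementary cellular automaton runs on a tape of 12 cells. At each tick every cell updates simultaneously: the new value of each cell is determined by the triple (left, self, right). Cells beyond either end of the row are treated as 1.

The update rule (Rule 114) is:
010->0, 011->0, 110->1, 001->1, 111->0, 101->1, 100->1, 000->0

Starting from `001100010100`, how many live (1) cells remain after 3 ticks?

110110101011
011011010100
101101101011
count of 1: 8

8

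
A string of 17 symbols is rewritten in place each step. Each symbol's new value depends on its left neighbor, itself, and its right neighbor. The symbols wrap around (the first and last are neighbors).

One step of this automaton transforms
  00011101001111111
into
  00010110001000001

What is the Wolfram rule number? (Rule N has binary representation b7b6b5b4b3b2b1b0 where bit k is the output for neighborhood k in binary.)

position 4: 111 → 0  (bit 7 = 0)
position 5: 110 → 1  (bit 6 = 1)
position 6: 101 → 1  (bit 5 = 1)
position 0: 100 → 0  (bit 4 = 0)
position 3: 011 → 1  (bit 3 = 1)
position 7: 010 → 0  (bit 2 = 0)
position 2: 001 → 0  (bit 1 = 0)
position 1: 000 → 0  (bit 0 = 0)
bits b7..b0 = 01101000 = 104

104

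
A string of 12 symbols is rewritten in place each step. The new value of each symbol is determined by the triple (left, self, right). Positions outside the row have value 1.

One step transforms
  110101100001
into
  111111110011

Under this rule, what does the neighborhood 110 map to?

1

At position 1 the neighborhood is 110; the next row has 1 there.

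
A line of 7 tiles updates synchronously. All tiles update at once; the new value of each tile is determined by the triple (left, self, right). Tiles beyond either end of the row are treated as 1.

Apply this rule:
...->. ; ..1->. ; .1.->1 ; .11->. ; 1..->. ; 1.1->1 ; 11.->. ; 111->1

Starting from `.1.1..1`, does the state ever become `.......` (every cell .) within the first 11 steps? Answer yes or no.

1111...
111....
11.....
1......
.......
all cells are . at step 5

yes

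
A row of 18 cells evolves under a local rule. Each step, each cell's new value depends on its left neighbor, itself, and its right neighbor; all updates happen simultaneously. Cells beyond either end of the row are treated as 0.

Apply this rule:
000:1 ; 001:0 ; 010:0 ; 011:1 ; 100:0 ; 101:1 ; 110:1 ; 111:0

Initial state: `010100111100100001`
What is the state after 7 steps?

001111000001101111

step 1: 001000100100001100
step 2: 100010000001101101
step 3: 001000111101111110
step 4: 100010100111000010
step 5: 001001000101011000
step 6: 100000010010111011
step 7: 001111000001101111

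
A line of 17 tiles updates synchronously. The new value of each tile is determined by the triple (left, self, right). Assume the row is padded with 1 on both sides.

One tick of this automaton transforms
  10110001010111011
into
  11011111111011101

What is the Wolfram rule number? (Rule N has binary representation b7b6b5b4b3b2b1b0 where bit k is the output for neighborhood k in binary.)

247

position 12: 111 → 1  (bit 7 = 1)
position 0: 110 → 1  (bit 6 = 1)
position 1: 101 → 1  (bit 5 = 1)
position 4: 100 → 1  (bit 4 = 1)
position 2: 011 → 0  (bit 3 = 0)
position 7: 010 → 1  (bit 2 = 1)
position 6: 001 → 1  (bit 1 = 1)
position 5: 000 → 1  (bit 0 = 1)
bits b7..b0 = 11110111 = 247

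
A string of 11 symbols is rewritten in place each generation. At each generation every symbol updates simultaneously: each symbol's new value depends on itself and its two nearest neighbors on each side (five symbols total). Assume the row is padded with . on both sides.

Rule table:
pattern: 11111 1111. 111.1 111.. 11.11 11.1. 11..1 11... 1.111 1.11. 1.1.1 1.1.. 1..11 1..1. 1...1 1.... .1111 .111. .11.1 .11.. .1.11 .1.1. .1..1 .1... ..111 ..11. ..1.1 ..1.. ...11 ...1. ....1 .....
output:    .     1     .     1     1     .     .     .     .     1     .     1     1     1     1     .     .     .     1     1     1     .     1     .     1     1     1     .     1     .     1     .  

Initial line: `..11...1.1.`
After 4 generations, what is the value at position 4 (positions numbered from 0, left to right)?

.

generation 1: 1111.1.1.1.
generation 2: 1.1......1.
generation 3: 1.1....1...
generation 4: 1.1..1.....
position 4 holds .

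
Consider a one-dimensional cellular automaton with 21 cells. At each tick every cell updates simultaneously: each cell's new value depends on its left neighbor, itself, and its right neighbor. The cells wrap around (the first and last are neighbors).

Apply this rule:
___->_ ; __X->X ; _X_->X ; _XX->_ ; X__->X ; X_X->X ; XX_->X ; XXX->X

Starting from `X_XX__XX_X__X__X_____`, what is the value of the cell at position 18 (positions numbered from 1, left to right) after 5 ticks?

XX_XXX_XXXXXXXXXX___X
XXX_XXX_XXXXXXXXXX_X_
_XXX_XXX_XXXXXXXXXXXX
X_XXX_XXX_XXXXXXXXXXX
XX_XXX_XXX_XXXXXXXXXX
position 18 holds X

X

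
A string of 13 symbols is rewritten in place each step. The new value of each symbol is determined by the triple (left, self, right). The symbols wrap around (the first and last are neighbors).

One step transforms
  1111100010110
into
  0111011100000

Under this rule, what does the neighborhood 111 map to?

At position 1 the neighborhood is 111; the next row has 1 there.

1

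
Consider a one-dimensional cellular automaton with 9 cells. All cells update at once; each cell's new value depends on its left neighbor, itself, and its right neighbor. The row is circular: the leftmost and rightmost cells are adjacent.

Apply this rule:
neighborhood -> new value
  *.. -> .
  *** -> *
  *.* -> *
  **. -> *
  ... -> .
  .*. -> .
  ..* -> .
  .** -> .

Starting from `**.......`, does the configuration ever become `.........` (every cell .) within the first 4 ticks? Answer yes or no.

yes

.*.......
.........
all cells are . at tick 2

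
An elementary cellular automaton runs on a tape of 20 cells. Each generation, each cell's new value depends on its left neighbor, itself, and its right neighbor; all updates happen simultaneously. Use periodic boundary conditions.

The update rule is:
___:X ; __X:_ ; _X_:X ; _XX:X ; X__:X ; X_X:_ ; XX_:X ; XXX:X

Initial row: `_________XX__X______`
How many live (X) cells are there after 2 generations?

XXXXXXXX_XXX_XXXXXXX
XXXXXXXX_XXX_XXXXXXX
count of X: 18

18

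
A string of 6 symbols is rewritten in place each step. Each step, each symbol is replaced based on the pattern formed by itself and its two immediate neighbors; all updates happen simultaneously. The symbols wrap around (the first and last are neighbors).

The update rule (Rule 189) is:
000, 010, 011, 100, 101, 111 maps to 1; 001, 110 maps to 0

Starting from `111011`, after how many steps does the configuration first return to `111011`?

6

110111
101111
011111
111110
111101
111011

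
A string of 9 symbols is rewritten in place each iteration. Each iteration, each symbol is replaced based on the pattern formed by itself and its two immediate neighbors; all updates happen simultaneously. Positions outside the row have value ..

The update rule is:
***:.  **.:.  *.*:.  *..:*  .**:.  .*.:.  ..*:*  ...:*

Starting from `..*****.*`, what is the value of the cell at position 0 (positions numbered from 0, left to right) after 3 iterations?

*

**.......
..*******
**.......
position 0 holds *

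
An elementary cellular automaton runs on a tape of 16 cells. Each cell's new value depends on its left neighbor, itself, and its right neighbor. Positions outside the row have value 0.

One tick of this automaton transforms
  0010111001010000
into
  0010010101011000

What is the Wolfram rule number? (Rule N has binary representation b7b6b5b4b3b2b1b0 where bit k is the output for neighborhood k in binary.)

148

position 5: 111 → 1  (bit 7 = 1)
position 6: 110 → 0  (bit 6 = 0)
position 3: 101 → 0  (bit 5 = 0)
position 7: 100 → 1  (bit 4 = 1)
position 4: 011 → 0  (bit 3 = 0)
position 2: 010 → 1  (bit 2 = 1)
position 1: 001 → 0  (bit 1 = 0)
position 0: 000 → 0  (bit 0 = 0)
bits b7..b0 = 10010100 = 148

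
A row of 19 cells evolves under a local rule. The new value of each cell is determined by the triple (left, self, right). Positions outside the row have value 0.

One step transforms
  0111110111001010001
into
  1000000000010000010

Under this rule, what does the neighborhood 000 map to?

0

At position 16 the neighborhood is 000; the next row has 0 there.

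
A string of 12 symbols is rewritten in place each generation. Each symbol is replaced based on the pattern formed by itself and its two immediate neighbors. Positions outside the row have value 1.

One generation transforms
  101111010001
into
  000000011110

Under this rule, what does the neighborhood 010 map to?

1

At position 7 the neighborhood is 010; the next row has 1 there.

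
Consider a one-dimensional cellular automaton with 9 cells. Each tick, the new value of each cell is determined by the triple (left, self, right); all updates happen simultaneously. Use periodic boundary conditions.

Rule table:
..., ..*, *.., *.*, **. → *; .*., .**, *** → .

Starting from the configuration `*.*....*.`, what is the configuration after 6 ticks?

tick 1: .*.****.*
tick 2: *.*...**.
tick 3: .*.***.**
tick 4: *.*..**.*
tick 5: **.**.**.
tick 6: .**.**.**

.**.**.**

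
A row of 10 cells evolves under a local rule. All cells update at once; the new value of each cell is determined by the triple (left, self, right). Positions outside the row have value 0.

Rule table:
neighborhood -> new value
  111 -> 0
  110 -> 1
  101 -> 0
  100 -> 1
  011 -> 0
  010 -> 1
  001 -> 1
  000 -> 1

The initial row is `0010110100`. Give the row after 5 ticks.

1110010111
0011110001
1100011111
0111100001
1000111111

1000111111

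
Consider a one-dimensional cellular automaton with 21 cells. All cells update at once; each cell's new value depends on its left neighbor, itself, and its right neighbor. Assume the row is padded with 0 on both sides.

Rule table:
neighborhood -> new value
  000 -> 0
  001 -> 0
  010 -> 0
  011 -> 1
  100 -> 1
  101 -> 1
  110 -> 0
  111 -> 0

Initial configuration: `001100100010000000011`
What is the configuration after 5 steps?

step 1: 001010010001000000010
step 2: 000101001000100000001
step 3: 000010100100010000000
step 4: 000001010010001000000
step 5: 000000101001000100000

000000101001000100000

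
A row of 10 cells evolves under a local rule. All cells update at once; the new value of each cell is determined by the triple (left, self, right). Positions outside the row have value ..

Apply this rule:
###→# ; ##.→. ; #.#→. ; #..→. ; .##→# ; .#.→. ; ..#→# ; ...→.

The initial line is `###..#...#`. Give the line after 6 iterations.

iteration 1: ##..#...#.
iteration 2: #..#...#..
iteration 3: ..#...#...
iteration 4: .#...#....
iteration 5: #...#.....
iteration 6: ...#......

...#......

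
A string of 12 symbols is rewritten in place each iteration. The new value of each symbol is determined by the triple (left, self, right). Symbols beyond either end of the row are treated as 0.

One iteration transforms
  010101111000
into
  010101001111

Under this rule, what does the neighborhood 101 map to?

At position 2 the neighborhood is 101; the next row has 0 there.

0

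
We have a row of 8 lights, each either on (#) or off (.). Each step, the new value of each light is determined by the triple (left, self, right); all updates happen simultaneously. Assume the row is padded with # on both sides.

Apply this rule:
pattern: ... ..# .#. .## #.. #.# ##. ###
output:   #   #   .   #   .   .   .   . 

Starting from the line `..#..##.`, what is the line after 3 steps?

.#..##..
...##..#
.###..##

.###..##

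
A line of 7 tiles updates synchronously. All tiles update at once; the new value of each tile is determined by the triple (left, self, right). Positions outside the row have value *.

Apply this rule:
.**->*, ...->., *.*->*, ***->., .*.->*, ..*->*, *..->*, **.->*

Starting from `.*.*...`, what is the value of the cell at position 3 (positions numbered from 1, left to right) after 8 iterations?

*

*****.*
....***
*..**..
*******
.......
*.....*
**...**
.**.**.
position 3 holds *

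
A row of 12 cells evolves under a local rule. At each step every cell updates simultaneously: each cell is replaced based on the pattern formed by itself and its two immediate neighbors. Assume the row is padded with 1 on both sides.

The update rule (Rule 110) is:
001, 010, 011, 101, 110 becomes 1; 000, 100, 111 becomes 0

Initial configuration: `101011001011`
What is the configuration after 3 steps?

step 1: 111111011110
step 2: 000001110011
step 3: 000011010110

000011010110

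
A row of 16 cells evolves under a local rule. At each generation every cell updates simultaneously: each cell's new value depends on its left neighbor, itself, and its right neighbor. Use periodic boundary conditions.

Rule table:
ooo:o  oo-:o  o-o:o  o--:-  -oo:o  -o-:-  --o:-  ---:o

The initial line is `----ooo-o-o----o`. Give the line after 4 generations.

oooooooooo-ooooo

-oo-oooo-o--oo--
-oooooooo---oo-o
ooooooooo-o-ooo-
oooooooooo-ooooo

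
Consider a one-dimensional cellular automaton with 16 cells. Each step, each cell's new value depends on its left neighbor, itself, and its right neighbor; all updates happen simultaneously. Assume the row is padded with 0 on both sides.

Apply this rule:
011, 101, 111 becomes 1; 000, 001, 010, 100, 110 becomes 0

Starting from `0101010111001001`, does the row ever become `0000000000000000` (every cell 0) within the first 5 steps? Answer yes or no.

step 1: 0010101110000000
step 2: 0001011100000000
step 3: 0000111000000000
step 4: 0000110000000000
step 5: 0000100000000000
step 5 is 0000100000000000, still not uniform 0

no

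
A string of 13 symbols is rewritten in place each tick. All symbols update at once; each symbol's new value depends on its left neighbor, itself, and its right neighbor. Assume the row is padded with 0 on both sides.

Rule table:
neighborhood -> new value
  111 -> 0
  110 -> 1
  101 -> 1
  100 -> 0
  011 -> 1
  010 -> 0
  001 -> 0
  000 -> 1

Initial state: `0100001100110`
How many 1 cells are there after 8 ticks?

6

tick 1: 0001101100110
tick 2: 1101111100110
tick 3: 1111000100110
tick 4: 1001010000110
tick 5: 0000100110110
tick 6: 1110000111110
tick 7: 1010110100010
tick 8: 0101111001000
count of 1: 6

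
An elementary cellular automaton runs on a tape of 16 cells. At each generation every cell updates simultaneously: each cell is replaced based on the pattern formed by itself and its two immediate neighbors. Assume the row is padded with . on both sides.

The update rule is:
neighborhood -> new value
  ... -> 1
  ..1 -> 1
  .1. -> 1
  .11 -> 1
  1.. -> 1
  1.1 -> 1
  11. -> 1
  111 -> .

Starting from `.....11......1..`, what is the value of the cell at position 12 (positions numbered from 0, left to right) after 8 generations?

1111111111111111
1..............1
1111111111111111  (repeats generation 1; period 2)
generation 8: 1..............1
position 12 holds .

.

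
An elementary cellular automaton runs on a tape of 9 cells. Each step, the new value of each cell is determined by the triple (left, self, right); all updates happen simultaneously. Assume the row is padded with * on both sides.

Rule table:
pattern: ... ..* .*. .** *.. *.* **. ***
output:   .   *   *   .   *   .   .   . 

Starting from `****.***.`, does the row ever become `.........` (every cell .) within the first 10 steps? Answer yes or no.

yes

.........
all cells are . at step 1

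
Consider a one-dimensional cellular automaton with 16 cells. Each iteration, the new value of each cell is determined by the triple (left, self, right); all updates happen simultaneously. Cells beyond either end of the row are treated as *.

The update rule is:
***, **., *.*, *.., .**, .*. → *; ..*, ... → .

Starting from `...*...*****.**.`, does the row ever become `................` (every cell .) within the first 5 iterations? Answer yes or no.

no

*..**..*********
**.***.*********
****************
****************  (fixed point — unchanged through iteration 5)
iteration 5 is ****************, still not uniform .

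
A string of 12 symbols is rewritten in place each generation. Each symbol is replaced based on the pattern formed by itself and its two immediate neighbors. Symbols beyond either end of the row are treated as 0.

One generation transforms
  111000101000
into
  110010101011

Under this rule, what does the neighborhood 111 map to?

1

At position 1 the neighborhood is 111; the next row has 1 there.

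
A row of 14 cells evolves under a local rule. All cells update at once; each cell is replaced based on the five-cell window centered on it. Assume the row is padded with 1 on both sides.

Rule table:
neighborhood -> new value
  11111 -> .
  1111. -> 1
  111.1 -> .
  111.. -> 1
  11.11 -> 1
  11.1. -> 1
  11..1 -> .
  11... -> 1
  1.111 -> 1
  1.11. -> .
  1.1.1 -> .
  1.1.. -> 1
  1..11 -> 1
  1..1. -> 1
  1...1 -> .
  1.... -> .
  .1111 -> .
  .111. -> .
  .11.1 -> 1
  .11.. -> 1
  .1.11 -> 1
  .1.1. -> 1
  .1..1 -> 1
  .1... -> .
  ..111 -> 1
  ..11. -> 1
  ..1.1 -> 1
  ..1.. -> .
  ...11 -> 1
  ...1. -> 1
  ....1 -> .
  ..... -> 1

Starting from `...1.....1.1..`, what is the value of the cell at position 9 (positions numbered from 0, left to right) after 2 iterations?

1.1...1.111111
.11..1111.....
position 9 holds .

.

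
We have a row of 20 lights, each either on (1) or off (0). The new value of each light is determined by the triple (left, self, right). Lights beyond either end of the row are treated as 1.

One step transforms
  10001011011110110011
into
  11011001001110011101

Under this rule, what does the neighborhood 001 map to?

1

At position 3 the neighborhood is 001; the next row has 1 there.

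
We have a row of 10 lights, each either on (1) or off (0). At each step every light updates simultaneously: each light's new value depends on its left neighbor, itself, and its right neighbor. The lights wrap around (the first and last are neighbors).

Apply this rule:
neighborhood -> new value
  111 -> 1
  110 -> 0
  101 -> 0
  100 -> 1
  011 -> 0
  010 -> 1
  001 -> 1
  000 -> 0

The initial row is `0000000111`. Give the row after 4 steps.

1000001010
1100011010
0010100010
0110110111

0110110111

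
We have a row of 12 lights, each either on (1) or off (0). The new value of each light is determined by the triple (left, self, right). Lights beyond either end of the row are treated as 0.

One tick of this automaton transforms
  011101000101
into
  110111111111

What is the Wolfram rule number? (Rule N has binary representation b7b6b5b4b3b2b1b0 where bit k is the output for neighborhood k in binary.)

127

position 2: 111 → 0  (bit 7 = 0)
position 3: 110 → 1  (bit 6 = 1)
position 4: 101 → 1  (bit 5 = 1)
position 6: 100 → 1  (bit 4 = 1)
position 1: 011 → 1  (bit 3 = 1)
position 5: 010 → 1  (bit 2 = 1)
position 0: 001 → 1  (bit 1 = 1)
position 7: 000 → 1  (bit 0 = 1)
bits b7..b0 = 01111111 = 127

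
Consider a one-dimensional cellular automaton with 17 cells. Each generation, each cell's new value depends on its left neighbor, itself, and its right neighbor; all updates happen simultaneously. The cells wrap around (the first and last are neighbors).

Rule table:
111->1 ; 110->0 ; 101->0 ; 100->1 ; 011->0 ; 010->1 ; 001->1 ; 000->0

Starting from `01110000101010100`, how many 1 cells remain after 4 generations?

generation 1: 10101001101010110
generation 2: 10101110001010000
generation 3: 10100101011011001
generation 4: 00111101000000110
count of 1: 7

7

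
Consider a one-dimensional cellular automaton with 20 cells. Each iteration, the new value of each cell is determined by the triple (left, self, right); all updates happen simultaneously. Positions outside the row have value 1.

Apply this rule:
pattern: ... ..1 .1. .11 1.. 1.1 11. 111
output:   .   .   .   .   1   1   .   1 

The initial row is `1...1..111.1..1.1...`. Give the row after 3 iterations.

.1...1..1.1.1..1.1..
1.1...1..1.1.1..1.1.
.1.1...1..1.1.1..1.1

.1.1...1..1.1.1..1.1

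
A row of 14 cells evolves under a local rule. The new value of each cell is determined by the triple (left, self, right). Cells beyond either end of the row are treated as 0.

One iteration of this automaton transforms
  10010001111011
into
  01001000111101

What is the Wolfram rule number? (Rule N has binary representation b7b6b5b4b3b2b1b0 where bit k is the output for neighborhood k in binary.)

240

position 8: 111 → 1  (bit 7 = 1)
position 10: 110 → 1  (bit 6 = 1)
position 11: 101 → 1  (bit 5 = 1)
position 1: 100 → 1  (bit 4 = 1)
position 7: 011 → 0  (bit 3 = 0)
position 0: 010 → 0  (bit 2 = 0)
position 2: 001 → 0  (bit 1 = 0)
position 5: 000 → 0  (bit 0 = 0)
bits b7..b0 = 11110000 = 240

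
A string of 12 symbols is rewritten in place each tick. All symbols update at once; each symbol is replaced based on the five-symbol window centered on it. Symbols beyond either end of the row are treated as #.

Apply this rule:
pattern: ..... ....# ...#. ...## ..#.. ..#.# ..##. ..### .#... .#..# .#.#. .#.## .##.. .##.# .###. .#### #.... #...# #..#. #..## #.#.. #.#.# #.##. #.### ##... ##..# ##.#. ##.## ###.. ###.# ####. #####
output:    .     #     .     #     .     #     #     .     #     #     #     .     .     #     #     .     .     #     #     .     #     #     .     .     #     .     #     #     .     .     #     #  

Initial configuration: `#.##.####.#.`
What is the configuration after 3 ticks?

.#.##..#.##.
##....##..##
#.#.###.....

#.#.###.....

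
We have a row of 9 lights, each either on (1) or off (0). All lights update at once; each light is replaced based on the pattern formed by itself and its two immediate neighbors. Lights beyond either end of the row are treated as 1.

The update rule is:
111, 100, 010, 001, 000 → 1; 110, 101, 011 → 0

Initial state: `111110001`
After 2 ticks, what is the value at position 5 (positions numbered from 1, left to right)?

111101110
111000100
position 5 holds 0

0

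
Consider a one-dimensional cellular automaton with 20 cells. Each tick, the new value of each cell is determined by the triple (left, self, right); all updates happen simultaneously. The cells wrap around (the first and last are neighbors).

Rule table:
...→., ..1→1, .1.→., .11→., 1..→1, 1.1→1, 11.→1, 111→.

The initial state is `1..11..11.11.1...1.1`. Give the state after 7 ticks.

1.11.11.11.11.11.11.

111.111.11.11.1.1.1.
..11..11.11.11.1.1.1
11.111.11.11.11.1.1.
.11..11.11.11.11.1.1
1.111.11.11.11.11.1.
.1..11.11.11.11.11.1
1.11.11.11.11.11.11.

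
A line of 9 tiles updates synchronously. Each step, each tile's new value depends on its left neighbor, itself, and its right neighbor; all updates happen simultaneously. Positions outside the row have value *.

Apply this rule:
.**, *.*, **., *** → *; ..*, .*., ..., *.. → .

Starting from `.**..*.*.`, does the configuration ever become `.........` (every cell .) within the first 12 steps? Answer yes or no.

step 1: ***...*.*
step 2: ***....**
step 3: ***....**  (fixed point — unchanged through step 12)
step 12 is ***....**, still not uniform .

no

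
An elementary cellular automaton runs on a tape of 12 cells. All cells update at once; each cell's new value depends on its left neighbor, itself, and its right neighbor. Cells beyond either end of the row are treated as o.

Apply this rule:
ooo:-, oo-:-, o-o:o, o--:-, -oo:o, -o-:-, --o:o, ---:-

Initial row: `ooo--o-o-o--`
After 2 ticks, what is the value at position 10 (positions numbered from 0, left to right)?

tick 1: ----o-o-o--o
tick 2: ---o-o-o--oo
position 10 holds o

o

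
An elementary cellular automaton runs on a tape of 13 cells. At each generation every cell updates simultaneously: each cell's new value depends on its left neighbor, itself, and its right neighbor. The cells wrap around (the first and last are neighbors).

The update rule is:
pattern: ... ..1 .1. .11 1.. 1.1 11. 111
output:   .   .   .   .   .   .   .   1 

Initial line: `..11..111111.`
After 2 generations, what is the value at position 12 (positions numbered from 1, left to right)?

.

.......1111..
........11...
position 12 holds .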